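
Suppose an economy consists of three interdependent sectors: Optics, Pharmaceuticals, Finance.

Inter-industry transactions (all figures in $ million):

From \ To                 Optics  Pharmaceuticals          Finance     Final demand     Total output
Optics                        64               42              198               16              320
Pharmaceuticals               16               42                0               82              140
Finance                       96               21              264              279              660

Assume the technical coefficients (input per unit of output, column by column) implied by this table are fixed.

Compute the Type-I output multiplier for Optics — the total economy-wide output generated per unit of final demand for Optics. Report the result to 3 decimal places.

Technical coefficients a_ij = z_ij / X_j:
  a_OO = 64/320 = 0.20, a_PO = 16/320 = 0.05, a_FO = 96/320 = 0.30
  a_OP = 42/140 = 0.30, a_PP = 42/140 = 0.30, a_FP = 21/140 = 0.15
  a_OF = 198/660 = 0.30, a_PF = 0/660 = 0.00, a_FF = 264/660 = 0.40
I − A =
  [   0.80    -0.30    -0.30]
  [  -0.05     0.70     0.00]
  [  -0.30    -0.15     0.60]
Cofactors of I−A, C_ij = (−1)^(i+j)·(minor ij) (rows/columns in the sector order above):
  C_11 = (0.70)(0.60) − (0.00)(-0.15) = 0.4200
  C_12 = −[(-0.05)(0.60) − (0.00)(-0.30)] = 0.0300
  C_13 = (-0.05)(-0.15) − (0.70)(-0.30) = 0.2175
  C_21 = −[(-0.30)(0.60) − (-0.30)(-0.15)] = 0.2250
  C_22 = (0.80)(0.60) − (-0.30)(-0.30) = 0.3900
  C_23 = −[(0.80)(-0.15) − (-0.30)(-0.30)] = 0.2100
  C_31 = (-0.30)(0.00) − (-0.30)(0.70) = 0.2100
  C_32 = −[(0.80)(0.00) − (-0.30)(-0.05)] = 0.0150
  C_33 = (0.80)(0.70) − (-0.30)(-0.05) = 0.5450
det(I−A) = Σ_j (I−A)_1j·C_1j = (0.80)(0.4200) + (-0.30)(0.0300) + (-0.30)(0.2175) = 0.26175
adj(I−A) = Cᵀ =
  [ 0.4200   0.2250   0.2100]
  [ 0.0300   0.3900   0.0150]
  [ 0.2175   0.2100   0.5450]
(I − A)⁻¹ = adj(I−A) / det(I−A) ≈
  [   1.6046     0.8596     0.8023]
  [   0.1146     1.4900     0.0573]
  [   0.8309     0.8023     2.0821]
The output multiplier for sector j is the column-j sum of the Leontief inverse (I − A)⁻¹ = adj(I−A) / det(I−A).
Column O of adj(I−A): (0.4200, 0.0300, 0.2175); det(I−A) = 0.26175.
m_O = (0.4200 + 0.0300 + 0.2175) / 0.26175 = 0.6675 / 0.26175 ≈ 2.550.

m_O = 2.550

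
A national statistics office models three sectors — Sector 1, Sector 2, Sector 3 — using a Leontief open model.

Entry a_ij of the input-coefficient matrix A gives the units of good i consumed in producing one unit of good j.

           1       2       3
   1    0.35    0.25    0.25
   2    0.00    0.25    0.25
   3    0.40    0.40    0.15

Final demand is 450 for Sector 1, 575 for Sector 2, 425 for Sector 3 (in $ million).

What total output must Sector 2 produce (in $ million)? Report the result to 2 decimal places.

I − A =
  [   0.65    -0.25    -0.25]
  [   0.00     0.75    -0.25]
  [  -0.40    -0.40     0.85]
Cofactors of I−A, C_ij = (−1)^(i+j)·(minor ij) (rows/columns in the sector order above):
  C_11 = (0.75)(0.85) − (-0.25)(-0.40) = 0.5375
  C_12 = −[(0.00)(0.85) − (-0.25)(-0.40)] = 0.1000
  C_13 = (0.00)(-0.40) − (0.75)(-0.40) = 0.3000
  C_21 = −[(-0.25)(0.85) − (-0.25)(-0.40)] = 0.3125
  C_22 = (0.65)(0.85) − (-0.25)(-0.40) = 0.4525
  C_23 = −[(0.65)(-0.40) − (-0.25)(-0.40)] = 0.3600
  C_31 = (-0.25)(-0.25) − (-0.25)(0.75) = 0.2500
  C_32 = −[(0.65)(-0.25) − (-0.25)(0.00)] = 0.1625
  C_33 = (0.65)(0.75) − (-0.25)(0.00) = 0.4875
det(I−A) = Σ_j (I−A)_1j·C_1j = (0.65)(0.5375) + (-0.25)(0.1000) + (-0.25)(0.3000) = 0.249375
adj(I−A) = Cᵀ =
  [ 0.5375   0.3125   0.2500]
  [ 0.1000   0.4525   0.1625]
  [ 0.3000   0.3600   0.4875]
(I − A)⁻¹ = adj(I−A) / det(I−A) ≈
  [   2.1554     1.2531     1.0025]
  [   0.4010     1.8145     0.6516]
  [   1.2030     1.4436     1.9549]
x = (I − A)⁻¹ d = adj(I−A)·d / det(I−A), with det(I−A) = 0.249375:
  x_1 = (0.5375·450 + 0.3125·575 + 0.2500·425) / 0.249375 = 527.8125 / 0.249375 ≈ 2116.54
  x_2 = (0.1000·450 + 0.4525·575 + 0.1625·425) / 0.249375 = 374.25 / 0.249375 ≈ 1500.75
  x_3 = (0.3000·450 + 0.3600·575 + 0.4875·425) / 0.249375 = 549.1875 / 0.249375 ≈ 2202.26

x_2 = 1500.75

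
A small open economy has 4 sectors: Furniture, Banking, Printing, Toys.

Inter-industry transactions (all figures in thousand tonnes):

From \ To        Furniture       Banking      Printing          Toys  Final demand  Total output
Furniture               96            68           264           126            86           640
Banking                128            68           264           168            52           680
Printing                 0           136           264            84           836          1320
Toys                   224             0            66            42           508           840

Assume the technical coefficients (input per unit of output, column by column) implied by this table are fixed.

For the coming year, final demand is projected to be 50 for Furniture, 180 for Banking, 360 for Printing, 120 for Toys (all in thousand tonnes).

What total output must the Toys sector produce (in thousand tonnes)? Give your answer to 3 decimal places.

Technical coefficients a_ij = z_ij / X_j:
  a_FF = 96/640 = 0.15, a_BF = 128/640 = 0.20, a_PF = 0/640 = 0.00, a_TF = 224/640 = 0.35
  a_FB = 68/680 = 0.10, a_BB = 68/680 = 0.10, a_PB = 136/680 = 0.20, a_TB = 0/680 = 0.00
  a_FP = 264/1320 = 0.20, a_BP = 264/1320 = 0.20, a_PP = 264/1320 = 0.20, a_TP = 66/1320 = 0.05
  a_FT = 126/840 = 0.15, a_BT = 168/840 = 0.20, a_PT = 84/840 = 0.10, a_TT = 42/840 = 0.05
I − A =
  [   0.85    -0.10    -0.20    -0.15]
  [  -0.20     0.90    -0.20    -0.20]
  [   0.00    -0.20     0.80    -0.10]
  [  -0.35     0.00    -0.05     0.95]
Compute the cofactors C_ij = (−1)^(i+j)·(3×3 minor ij) of I−A; the adjugate is their transpose:
adj(I−A) = Cᵀ =
  [ 0.63950   0.11500   0.19775   0.14600]
  [ 0.21400   0.59275   0.21300   0.18100]
  [ 0.08350   0.15450   0.65350   0.11450]
  [ 0.24000   0.05050   0.10725   0.55400]
det(I−A) = Σ_j (I−A)_1j·C_1j = (0.85)(0.63950) + (-0.10)(0.21400) + (-0.20)(0.08350) + (-0.15)(0.24000) = 0.469475
(I − A)⁻¹ = adj(I−A) / det(I−A) ≈
  [   1.3622     0.2450     0.4212     0.3110]
  [   0.4558     1.2626     0.4537     0.3855]
  [   0.1779     0.3291     1.3920     0.2439]
  [   0.5112     0.1076     0.2284     1.1800]
x = (I − A)⁻¹ d = adj(I−A)·d / det(I−A), with det(I−A) = 0.469475:
  x_F = (0.63950·50 + 0.11500·180 + 0.19775·360 + 0.14600·120) / 0.469475 = 141.385 / 0.469475 ≈ 301.156
  x_B = (0.21400·50 + 0.59275·180 + 0.21300·360 + 0.18100·120) / 0.469475 = 215.795 / 0.469475 ≈ 459.652
  x_P = (0.08350·50 + 0.15450·180 + 0.65350·360 + 0.11450·120) / 0.469475 = 280.985 / 0.469475 ≈ 598.509
  x_T = (0.24000·50 + 0.05050·180 + 0.10725·360 + 0.55400·120) / 0.469475 = 126.18 / 0.469475 ≈ 268.768

x_T = 268.768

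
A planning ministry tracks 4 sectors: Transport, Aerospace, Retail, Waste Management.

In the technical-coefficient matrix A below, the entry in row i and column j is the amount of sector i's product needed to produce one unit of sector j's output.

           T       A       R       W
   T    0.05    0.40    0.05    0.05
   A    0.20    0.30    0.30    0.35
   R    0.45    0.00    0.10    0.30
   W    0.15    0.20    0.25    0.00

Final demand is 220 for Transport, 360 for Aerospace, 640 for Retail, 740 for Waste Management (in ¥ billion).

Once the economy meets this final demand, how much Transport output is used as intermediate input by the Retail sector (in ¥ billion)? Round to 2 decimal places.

z_TR = 117.70

I − A =
  [   0.95    -0.40    -0.05    -0.05]
  [  -0.20     0.70    -0.30    -0.35]
  [  -0.45     0.00     0.90    -0.30]
  [  -0.15    -0.20    -0.25     1.00]
Compute the cofactors C_ij = (−1)^(i+j)·(3×3 minor ij) of I−A; the adjugate is their transpose:
adj(I−A) = Cᵀ =
  [ 0.496500   0.342000   0.198250   0.204000]
  [ 0.400125   0.746625   0.381000   0.395625]
  [ 0.327000   0.259500   0.490250   0.254250]
  [ 0.236250   0.265500   0.228500   0.456750]
det(I−A) = Σ_j (I−A)_1j·C_1j = (0.95)(0.496500) + (-0.40)(0.400125) + (-0.05)(0.327000) + (-0.05)(0.236250) = 0.2834625
(I − A)⁻¹ = adj(I−A) / det(I−A) ≈
  [   1.7516     1.2065     0.6994     0.7197]
  [   1.4116     2.6339     1.3441     1.3957]
  [   1.1536     0.9155     1.7295     0.8969]
  [   0.8334     0.9366     0.8061     1.6113]
First solve x = (I − A)⁻¹ d = adj(I−A)·d / det(I−A); in particular x_R = (0.327000·220 + 0.259500·360 + 0.490250·640 + 0.254250·740) / 0.2834625 = 667.265 / 0.2834625 ≈ 2353.9798.
Intermediate flow from T to R: z_TR = a_TR · x_R = 0.05 × 667.265 / 0.2834625 = 33.36325 / 0.2834625 ≈ 117.70.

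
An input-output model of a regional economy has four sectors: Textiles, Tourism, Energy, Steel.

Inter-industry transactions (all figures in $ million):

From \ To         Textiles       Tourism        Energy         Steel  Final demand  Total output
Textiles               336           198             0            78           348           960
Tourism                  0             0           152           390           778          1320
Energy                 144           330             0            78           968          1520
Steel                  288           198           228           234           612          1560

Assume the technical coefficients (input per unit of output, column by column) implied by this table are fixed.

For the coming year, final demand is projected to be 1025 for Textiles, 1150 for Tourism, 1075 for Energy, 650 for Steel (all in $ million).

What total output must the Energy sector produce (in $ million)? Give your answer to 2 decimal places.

x_3 = 1990.65

Technical coefficients a_ij = z_ij / X_j:
  a_11 = 336/960 = 0.35, a_21 = 0/960 = 0.00, a_31 = 144/960 = 0.15, a_41 = 288/960 = 0.30
  a_12 = 198/1320 = 0.15, a_22 = 0/1320 = 0.00, a_32 = 330/1320 = 0.25, a_42 = 198/1320 = 0.15
  a_13 = 0/1520 = 0.00, a_23 = 152/1520 = 0.10, a_33 = 0/1520 = 0.00, a_43 = 228/1520 = 0.15
  a_14 = 78/1560 = 0.05, a_24 = 390/1560 = 0.25, a_34 = 78/1560 = 0.05, a_44 = 234/1560 = 0.15
I − A =
  [   0.65    -0.15     0.00    -0.05]
  [   0.00     1.00    -0.10    -0.25]
  [  -0.15    -0.25     1.00    -0.05]
  [  -0.30    -0.15    -0.15     0.85]
Compute the cofactors C_ij = (−1)^(i+j)·(3×3 minor ij) of I−A; the adjugate is their transpose:
adj(I−A) = Cᵀ =
  [ 0.773625   0.135750   0.026625   0.087000]
  [ 0.094875   0.531500   0.078125   0.166500]
  [ 0.155625   0.161750   0.501875   0.086250]
  [ 0.317250   0.170250   0.111750   0.631500]
det(I−A) = Σ_j (I−A)_1j·C_1j = (0.65)(0.773625) + (-0.15)(0.094875) + (0.00)(0.155625) + (-0.05)(0.317250) = 0.4727625
(I − A)⁻¹ = adj(I−A) / det(I−A) ≈
  [   1.6364     0.2871     0.0563     0.1840]
  [   0.2007     1.1242     0.1653     0.3522]
  [   0.3292     0.3421     1.0616     0.1824]
  [   0.6711     0.3601     0.2364     1.3358]
x = (I − A)⁻¹ d = adj(I−A)·d / det(I−A), with det(I−A) = 0.4727625:
  x_1 = (0.773625·1025 + 0.135750·1150 + 0.026625·1075 + 0.087000·650) / 0.4727625 = 1034.25 / 0.4727625 ≈ 2187.67
  x_2 = (0.094875·1025 + 0.531500·1150 + 0.078125·1075 + 0.166500·650) / 0.4727625 = 900.68125 / 0.4727625 ≈ 1905.15
  x_3 = (0.155625·1025 + 0.161750·1150 + 0.501875·1075 + 0.086250·650) / 0.4727625 = 941.10625 / 0.4727625 ≈ 1990.65
  x_4 = (0.317250·1025 + 0.170250·1150 + 0.111750·1075 + 0.631500·650) / 0.4727625 = 1051.575 / 0.4727625 ≈ 2224.32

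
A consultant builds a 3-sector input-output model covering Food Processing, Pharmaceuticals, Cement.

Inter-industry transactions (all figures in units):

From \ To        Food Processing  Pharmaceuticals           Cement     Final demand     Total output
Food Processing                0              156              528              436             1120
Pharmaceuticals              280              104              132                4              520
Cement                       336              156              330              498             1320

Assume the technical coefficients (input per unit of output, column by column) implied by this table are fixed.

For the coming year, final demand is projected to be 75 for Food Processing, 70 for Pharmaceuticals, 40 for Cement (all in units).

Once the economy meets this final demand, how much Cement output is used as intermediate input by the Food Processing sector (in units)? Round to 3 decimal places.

Technical coefficients a_ij = z_ij / X_j:
  a_FF = 0/1120 = 0.00, a_PF = 280/1120 = 0.25, a_CF = 336/1120 = 0.30
  a_FP = 156/520 = 0.30, a_PP = 104/520 = 0.20, a_CP = 156/520 = 0.30
  a_FC = 528/1320 = 0.40, a_PC = 132/1320 = 0.10, a_CC = 330/1320 = 0.25
I − A =
  [   1.00    -0.30    -0.40]
  [  -0.25     0.80    -0.10]
  [  -0.30    -0.30     0.75]
Cofactors of I−A, C_ij = (−1)^(i+j)·(minor ij) (rows/columns in the sector order above):
  C_11 = (0.80)(0.75) − (-0.10)(-0.30) = 0.5700
  C_12 = −[(-0.25)(0.75) − (-0.10)(-0.30)] = 0.2175
  C_13 = (-0.25)(-0.30) − (0.80)(-0.30) = 0.3150
  C_21 = −[(-0.30)(0.75) − (-0.40)(-0.30)] = 0.3450
  C_22 = (1.00)(0.75) − (-0.40)(-0.30) = 0.6300
  C_23 = −[(1.00)(-0.30) − (-0.30)(-0.30)] = 0.3900
  C_31 = (-0.30)(-0.10) − (-0.40)(0.80) = 0.3500
  C_32 = −[(1.00)(-0.10) − (-0.40)(-0.25)] = 0.2000
  C_33 = (1.00)(0.80) − (-0.30)(-0.25) = 0.7250
det(I−A) = Σ_j (I−A)_1j·C_1j = (1.00)(0.5700) + (-0.30)(0.2175) + (-0.40)(0.3150) = 0.37875
adj(I−A) = Cᵀ =
  [ 0.5700   0.3450   0.3500]
  [ 0.2175   0.6300   0.2000]
  [ 0.3150   0.3900   0.7250]
(I − A)⁻¹ = adj(I−A) / det(I−A) ≈
  [   1.5050     0.9109     0.9241]
  [   0.5743     1.6634     0.5281]
  [   0.8317     1.0297     1.9142]
First solve x = (I − A)⁻¹ d = adj(I−A)·d / det(I−A); in particular x_F = (0.5700·75 + 0.3450·70 + 0.3500·40) / 0.37875 = 80.90 / 0.37875 ≈ 213.59736.
Intermediate flow from C to F: z_CF = a_CF · x_F = 0.30 × 80.90 / 0.37875 = 24.27 / 0.37875 ≈ 64.079.

z_CF = 64.079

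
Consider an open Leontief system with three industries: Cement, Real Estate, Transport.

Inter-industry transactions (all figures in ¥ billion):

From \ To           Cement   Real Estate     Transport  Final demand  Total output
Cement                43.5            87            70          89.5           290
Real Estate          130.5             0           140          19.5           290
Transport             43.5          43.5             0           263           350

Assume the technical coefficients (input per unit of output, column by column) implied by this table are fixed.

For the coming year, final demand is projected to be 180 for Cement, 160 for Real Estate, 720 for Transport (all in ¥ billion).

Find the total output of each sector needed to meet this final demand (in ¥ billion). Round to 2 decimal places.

Technical coefficients a_ij = z_ij / X_j:
  a_CC = 43.5/290 = 0.15, a_RC = 130.5/290 = 0.45, a_TC = 43.5/290 = 0.15
  a_CR = 87/290 = 0.30, a_RR = 0/290 = 0.00, a_TR = 43.5/290 = 0.15
  a_CT = 70/350 = 0.20, a_RT = 140/350 = 0.40, a_TT = 0/350 = 0.00
I − A =
  [   0.85    -0.30    -0.20]
  [  -0.45     1.00    -0.40]
  [  -0.15    -0.15     1.00]
Cofactors of I−A, C_ij = (−1)^(i+j)·(minor ij) (rows/columns in the sector order above):
  C_11 = (1.00)(1.00) − (-0.40)(-0.15) = 0.9400
  C_12 = −[(-0.45)(1.00) − (-0.40)(-0.15)] = 0.5100
  C_13 = (-0.45)(-0.15) − (1.00)(-0.15) = 0.2175
  C_21 = −[(-0.30)(1.00) − (-0.20)(-0.15)] = 0.3300
  C_22 = (0.85)(1.00) − (-0.20)(-0.15) = 0.8200
  C_23 = −[(0.85)(-0.15) − (-0.30)(-0.15)] = 0.1725
  C_31 = (-0.30)(-0.40) − (-0.20)(1.00) = 0.3200
  C_32 = −[(0.85)(-0.40) − (-0.20)(-0.45)] = 0.4300
  C_33 = (0.85)(1.00) − (-0.30)(-0.45) = 0.7150
det(I−A) = Σ_j (I−A)_1j·C_1j = (0.85)(0.9400) + (-0.30)(0.5100) + (-0.20)(0.2175) = 0.6025
adj(I−A) = Cᵀ =
  [ 0.9400   0.3300   0.3200]
  [ 0.5100   0.8200   0.4300]
  [ 0.2175   0.1725   0.7150]
(I − A)⁻¹ = adj(I−A) / det(I−A) ≈
  [   1.5602     0.5477     0.5311]
  [   0.8465     1.3610     0.7137]
  [   0.3610     0.2863     1.1867]
x = (I − A)⁻¹ d = adj(I−A)·d / det(I−A), with det(I−A) = 0.6025:
  x_C = (0.9400·180 + 0.3300·160 + 0.3200·720) / 0.6025 = 452.40 / 0.6025 ≈ 750.87
  x_R = (0.5100·180 + 0.8200·160 + 0.4300·720) / 0.6025 = 532.60 / 0.6025 ≈ 883.98
  x_T = (0.2175·180 + 0.1725·160 + 0.7150·720) / 0.6025 = 581.55 / 0.6025 ≈ 965.23

x_C = 750.87, x_R = 883.98, x_T = 965.23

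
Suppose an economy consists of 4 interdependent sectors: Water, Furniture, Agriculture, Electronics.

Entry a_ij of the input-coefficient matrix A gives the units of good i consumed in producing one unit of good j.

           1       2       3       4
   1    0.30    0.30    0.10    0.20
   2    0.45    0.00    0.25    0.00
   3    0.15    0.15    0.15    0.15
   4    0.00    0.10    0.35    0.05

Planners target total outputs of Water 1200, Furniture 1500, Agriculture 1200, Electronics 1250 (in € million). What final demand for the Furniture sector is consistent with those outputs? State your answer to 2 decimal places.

I − A =
  [   0.70    -0.30    -0.10    -0.20]
  [  -0.45     1.00    -0.25     0.00]
  [  -0.15    -0.15     0.85    -0.15]
  [   0.00    -0.10    -0.35     0.95]
d = (I − A) x:
  d_1 = (+0.70)·1200 + (-0.30)·1500 + (-0.10)·1200 + (-0.20)·1250 = 20.00
  d_2 = (-0.45)·1200 + (+1.00)·1500 + (-0.25)·1200 + (+0.00)·1250 = 660.00
  d_3 = (-0.15)·1200 + (-0.15)·1500 + (+0.85)·1200 + (-0.15)·1250 = 427.50
  d_4 = (+0.00)·1200 + (-0.10)·1500 + (-0.35)·1200 + (+0.95)·1250 = 617.50

d_2 = 660.00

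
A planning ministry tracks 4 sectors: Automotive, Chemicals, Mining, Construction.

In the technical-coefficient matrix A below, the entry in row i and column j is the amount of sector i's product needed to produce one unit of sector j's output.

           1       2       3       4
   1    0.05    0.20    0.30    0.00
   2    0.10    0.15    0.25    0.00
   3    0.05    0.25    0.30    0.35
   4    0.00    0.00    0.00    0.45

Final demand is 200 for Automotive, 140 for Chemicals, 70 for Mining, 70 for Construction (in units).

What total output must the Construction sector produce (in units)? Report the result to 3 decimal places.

x_4 = 127.273

I − A =
  [   0.95    -0.20    -0.30     0.00]
  [  -0.10     0.85    -0.25     0.00]
  [  -0.05    -0.25     0.70    -0.35]
  [   0.00     0.00     0.00     0.55]
Compute the cofactors C_ij = (−1)^(i+j)·(3×3 minor ij) of I−A; the adjugate is their transpose:
adj(I−A) = Cᵀ =
  [ 0.292875   0.118250   0.167750   0.106750]
  [ 0.045375   0.357500   0.147125   0.093625]
  [ 0.037125   0.136125   0.433125   0.275625]
  [ 0.000000   0.000000   0.000000   0.469125]
det(I−A) = Σ_j (I−A)_1j·C_1j = (0.95)(0.292875) + (-0.20)(0.045375) + (-0.30)(0.037125) + (0.00)(0.000000) = 0.25801875
(I − A)⁻¹ = adj(I−A) / det(I−A) ≈
  [   1.1351     0.4583     0.6501     0.4137]
  [   0.1759     1.3856     0.5702     0.3629]
  [   0.1439     0.5276     1.6787     1.0682]
  [   0.0000     0.0000     0.0000     1.8182]
x = (I − A)⁻¹ d = adj(I−A)·d / det(I−A), with det(I−A) = 0.25801875:
  x_1 = (0.292875·200 + 0.118250·140 + 0.167750·70 + 0.106750·70) / 0.25801875 = 94.345 / 0.25801875 ≈ 365.652
  x_2 = (0.045375·200 + 0.357500·140 + 0.147125·70 + 0.093625·70) / 0.25801875 = 75.9775 / 0.25801875 ≈ 294.465
  x_3 = (0.037125·200 + 0.136125·140 + 0.433125·70 + 0.275625·70) / 0.25801875 = 76.095 / 0.25801875 ≈ 294.920
  x_4 = (0.000000·200 + 0.000000·140 + 0.000000·70 + 0.469125·70) / 0.25801875 = 32.83875 / 0.25801875 ≈ 127.273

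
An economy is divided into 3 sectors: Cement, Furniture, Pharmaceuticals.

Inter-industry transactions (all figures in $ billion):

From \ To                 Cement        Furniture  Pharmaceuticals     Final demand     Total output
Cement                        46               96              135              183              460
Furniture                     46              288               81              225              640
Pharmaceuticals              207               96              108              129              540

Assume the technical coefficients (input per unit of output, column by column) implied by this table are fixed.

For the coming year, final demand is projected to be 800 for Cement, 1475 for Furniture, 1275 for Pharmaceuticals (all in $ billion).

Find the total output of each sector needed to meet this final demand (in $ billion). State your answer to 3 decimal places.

x_1 = 2674.696, x_2 = 4229.384, x_3 = 3891.276

Technical coefficients a_ij = z_ij / X_j:
  a_11 = 46/460 = 0.10, a_21 = 46/460 = 0.10, a_31 = 207/460 = 0.45
  a_12 = 96/640 = 0.15, a_22 = 288/640 = 0.45, a_32 = 96/640 = 0.15
  a_13 = 135/540 = 0.25, a_23 = 81/540 = 0.15, a_33 = 108/540 = 0.20
I − A =
  [   0.90    -0.15    -0.25]
  [  -0.10     0.55    -0.15]
  [  -0.45    -0.15     0.80]
Cofactors of I−A, C_ij = (−1)^(i+j)·(minor ij) (rows/columns in the sector order above):
  C_11 = (0.55)(0.80) − (-0.15)(-0.15) = 0.4175
  C_12 = −[(-0.10)(0.80) − (-0.15)(-0.45)] = 0.1475
  C_13 = (-0.10)(-0.15) − (0.55)(-0.45) = 0.2625
  C_21 = −[(-0.15)(0.80) − (-0.25)(-0.15)] = 0.1575
  C_22 = (0.90)(0.80) − (-0.25)(-0.45) = 0.6075
  C_23 = −[(0.90)(-0.15) − (-0.15)(-0.45)] = 0.2025
  C_31 = (-0.15)(-0.15) − (-0.25)(0.55) = 0.1600
  C_32 = −[(0.90)(-0.15) − (-0.25)(-0.10)] = 0.1600
  C_33 = (0.90)(0.55) − (-0.15)(-0.10) = 0.4800
det(I−A) = Σ_j (I−A)_1j·C_1j = (0.90)(0.4175) + (-0.15)(0.1475) + (-0.25)(0.2625) = 0.2880
adj(I−A) = Cᵀ =
  [ 0.4175   0.1575   0.1600]
  [ 0.1475   0.6075   0.1600]
  [ 0.2625   0.2025   0.4800]
(I − A)⁻¹ = adj(I−A) / det(I−A) ≈
  [   1.4497     0.5469     0.5556]
  [   0.5122     2.1094     0.5556]
  [   0.9115     0.7031     1.6667]
x = (I − A)⁻¹ d = adj(I−A)·d / det(I−A), with det(I−A) = 0.2880:
  x_1 = (0.4175·800 + 0.1575·1475 + 0.1600·1275) / 0.2880 = 770.3125 / 0.2880 ≈ 2674.696
  x_2 = (0.1475·800 + 0.6075·1475 + 0.1600·1275) / 0.2880 = 1218.0625 / 0.2880 ≈ 4229.384
  x_3 = (0.2625·800 + 0.2025·1475 + 0.4800·1275) / 0.2880 = 1120.6875 / 0.2880 ≈ 3891.276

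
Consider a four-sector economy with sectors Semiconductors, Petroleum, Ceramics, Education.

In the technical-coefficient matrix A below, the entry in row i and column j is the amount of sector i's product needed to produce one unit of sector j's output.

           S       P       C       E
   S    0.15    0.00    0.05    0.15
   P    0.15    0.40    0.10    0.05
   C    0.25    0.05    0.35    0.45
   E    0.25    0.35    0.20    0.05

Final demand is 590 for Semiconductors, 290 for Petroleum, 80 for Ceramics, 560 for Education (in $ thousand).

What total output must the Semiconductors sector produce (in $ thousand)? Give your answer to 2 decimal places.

x_S = 1102.49

I − A =
  [   0.85     0.00    -0.05    -0.15]
  [  -0.15     0.60    -0.10    -0.05]
  [  -0.25    -0.05     0.65    -0.45]
  [  -0.25    -0.35    -0.20     0.95]
Compute the cofactors C_ij = (−1)^(i+j)·(3×3 minor ij) of I−A; the adjugate is their transpose:
adj(I−A) = Cᵀ =
  [ 0.284125   0.045875   0.050875   0.071375]
  [ 0.124750   0.399000   0.097750   0.087000]
  [ 0.237000   0.185500   0.439250   0.255250]
  [ 0.170625   0.198125   0.141875   0.319375]
det(I−A) = Σ_j (I−A)_1j·C_1j = (0.85)(0.284125) + (0.00)(0.124750) + (-0.05)(0.237000) + (-0.15)(0.170625) = 0.2040625
(I − A)⁻¹ = adj(I−A) / det(I−A) ≈
  [   1.3923     0.2248     0.2493     0.3498]
  [   0.6113     1.9553     0.4790     0.4263]
  [   1.1614     0.9090     2.1525     1.2508]
  [   0.8361     0.9709     0.6953     1.5651]
x = (I − A)⁻¹ d = adj(I−A)·d / det(I−A), with det(I−A) = 0.2040625:
  x_S = (0.284125·590 + 0.045875·290 + 0.050875·80 + 0.071375·560) / 0.2040625 = 224.9775 / 0.2040625 ≈ 1102.49
  x_P = (0.124750·590 + 0.399000·290 + 0.097750·80 + 0.087000·560) / 0.2040625 = 245.8525 / 0.2040625 ≈ 1204.79
  x_C = (0.237000·590 + 0.185500·290 + 0.439250·80 + 0.255250·560) / 0.2040625 = 371.705 / 0.2040625 ≈ 1821.53
  x_E = (0.170625·590 + 0.198125·290 + 0.141875·80 + 0.319375·560) / 0.2040625 = 348.325 / 0.2040625 ≈ 1706.95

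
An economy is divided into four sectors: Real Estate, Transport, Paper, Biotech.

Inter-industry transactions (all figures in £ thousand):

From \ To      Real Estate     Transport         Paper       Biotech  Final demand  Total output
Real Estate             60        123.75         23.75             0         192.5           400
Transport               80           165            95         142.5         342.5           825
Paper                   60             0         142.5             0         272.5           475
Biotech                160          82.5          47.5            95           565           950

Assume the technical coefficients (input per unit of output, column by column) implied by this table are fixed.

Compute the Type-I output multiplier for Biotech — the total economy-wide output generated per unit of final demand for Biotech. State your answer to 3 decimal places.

m_B = 1.435

Technical coefficients a_ij = z_ij / X_j:
  a_RR = 60/400 = 0.15, a_TR = 80/400 = 0.20, a_PR = 60/400 = 0.15, a_BR = 160/400 = 0.40
  a_RT = 123.75/825 = 0.15, a_TT = 165/825 = 0.20, a_PT = 0/825 = 0.00, a_BT = 82.5/825 = 0.10
  a_RP = 23.75/475 = 0.05, a_TP = 95/475 = 0.20, a_PP = 142.5/475 = 0.30, a_BP = 47.5/475 = 0.10
  a_RB = 0/950 = 0.00, a_TB = 142.5/950 = 0.15, a_PB = 0/950 = 0.00, a_BB = 95/950 = 0.10
I − A =
  [   0.85    -0.15    -0.05     0.00]
  [  -0.20     0.80    -0.20    -0.15]
  [  -0.15     0.00     0.70     0.00]
  [  -0.40    -0.10    -0.10     0.90]
Compute the cofactors C_ij = (−1)^(i+j)·(3×3 minor ij) of I−A; the adjugate is their transpose:
adj(I−A) = Cᵀ =
  [ 0.493500   0.094500   0.064500   0.015750]
  [ 0.197250   0.528750   0.177750   0.088125]
  [ 0.105750   0.020250   0.563250   0.003375]
  [ 0.253000   0.103000   0.111000   0.444500]
det(I−A) = Σ_j (I−A)_1j·C_1j = (0.85)(0.493500) + (-0.15)(0.197250) + (-0.05)(0.105750) + (0.00)(0.253000) = 0.3846
(I − A)⁻¹ = adj(I−A) / det(I−A) ≈
  [   1.2832     0.2457     0.1677     0.0410]
  [   0.5129     1.3748     0.4622     0.2291]
  [   0.2750     0.0527     1.4645     0.0088]
  [   0.6578     0.2678     0.2886     1.1557]
The output multiplier for sector j is the column-j sum of the Leontief inverse (I − A)⁻¹ = adj(I−A) / det(I−A).
Column B of adj(I−A): (0.015750, 0.088125, 0.003375, 0.444500); det(I−A) = 0.3846.
m_B = (0.015750 + 0.088125 + 0.003375 + 0.444500) / 0.3846 = 0.55175 / 0.3846 ≈ 1.435.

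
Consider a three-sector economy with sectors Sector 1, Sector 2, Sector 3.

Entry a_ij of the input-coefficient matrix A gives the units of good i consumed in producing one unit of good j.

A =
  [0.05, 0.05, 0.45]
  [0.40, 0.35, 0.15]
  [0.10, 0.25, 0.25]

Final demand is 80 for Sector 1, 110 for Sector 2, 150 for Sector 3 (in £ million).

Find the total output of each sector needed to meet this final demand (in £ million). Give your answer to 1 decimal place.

I − A =
  [   0.95    -0.05    -0.45]
  [  -0.40     0.65    -0.15]
  [  -0.10    -0.25     0.75]
Cofactors of I−A, C_ij = (−1)^(i+j)·(minor ij) (rows/columns in the sector order above):
  C_11 = (0.65)(0.75) − (-0.15)(-0.25) = 0.4500
  C_12 = −[(-0.40)(0.75) − (-0.15)(-0.10)] = 0.3150
  C_13 = (-0.40)(-0.25) − (0.65)(-0.10) = 0.1650
  C_21 = −[(-0.05)(0.75) − (-0.45)(-0.25)] = 0.1500
  C_22 = (0.95)(0.75) − (-0.45)(-0.10) = 0.6675
  C_23 = −[(0.95)(-0.25) − (-0.05)(-0.10)] = 0.2425
  C_31 = (-0.05)(-0.15) − (-0.45)(0.65) = 0.3000
  C_32 = −[(0.95)(-0.15) − (-0.45)(-0.40)] = 0.3225
  C_33 = (0.95)(0.65) − (-0.05)(-0.40) = 0.5975
det(I−A) = Σ_j (I−A)_1j·C_1j = (0.95)(0.4500) + (-0.05)(0.3150) + (-0.45)(0.1650) = 0.3375
adj(I−A) = Cᵀ =
  [ 0.4500   0.1500   0.3000]
  [ 0.3150   0.6675   0.3225]
  [ 0.1650   0.2425   0.5975]
(I − A)⁻¹ = adj(I−A) / det(I−A) ≈
  [   1.3333     0.4444     0.8889]
  [   0.9333     1.9778     0.9556]
  [   0.4889     0.7185     1.7704]
x = (I − A)⁻¹ d = adj(I−A)·d / det(I−A), with det(I−A) = 0.3375:
  x_1 = (0.4500·80 + 0.1500·110 + 0.3000·150) / 0.3375 = 97.50 / 0.3375 ≈ 288.9
  x_2 = (0.3150·80 + 0.6675·110 + 0.3225·150) / 0.3375 = 147.00 / 0.3375 ≈ 435.6
  x_3 = (0.1650·80 + 0.2425·110 + 0.5975·150) / 0.3375 = 129.50 / 0.3375 ≈ 383.7

x_1 = 288.9, x_2 = 435.6, x_3 = 383.7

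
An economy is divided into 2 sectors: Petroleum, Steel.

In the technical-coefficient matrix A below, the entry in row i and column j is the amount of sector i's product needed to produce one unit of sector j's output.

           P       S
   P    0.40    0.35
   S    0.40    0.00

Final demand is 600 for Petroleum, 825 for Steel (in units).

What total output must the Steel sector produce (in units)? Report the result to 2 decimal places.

x_S = 1597.83

I − A =
  [   0.60    -0.35]
  [  -0.40     1.00]
det(I−A) = (0.60)(1.00) − (-0.35)(-0.40) = 0.4600
adj(I−A) = [[1.00, 0.35], [0.40, 0.60]]
(I − A)⁻¹ = adj(I−A) / det(I−A) ≈
  [   2.1739     0.7609]
  [   0.8696     1.3043]
x = (I − A)⁻¹ d = adj(I−A)·d / det(I−A), with det(I−A) = 0.4600:
  x_P = (1.00·600 + 0.35·825) / 0.4600 = 888.75 / 0.4600 ≈ 1932.07
  x_S = (0.40·600 + 0.60·825) / 0.4600 = 735.00 / 0.4600 ≈ 1597.83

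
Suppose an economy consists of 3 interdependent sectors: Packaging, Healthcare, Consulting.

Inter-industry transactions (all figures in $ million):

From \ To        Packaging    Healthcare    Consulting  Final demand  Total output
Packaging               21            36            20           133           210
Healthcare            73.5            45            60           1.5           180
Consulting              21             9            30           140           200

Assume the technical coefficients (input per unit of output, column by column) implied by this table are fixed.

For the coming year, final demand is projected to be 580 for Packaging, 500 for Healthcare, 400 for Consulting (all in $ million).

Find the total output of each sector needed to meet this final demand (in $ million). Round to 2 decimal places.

Technical coefficients a_ij = z_ij / X_j:
  a_11 = 21/210 = 0.10, a_21 = 73.5/210 = 0.35, a_31 = 21/210 = 0.10
  a_12 = 36/180 = 0.20, a_22 = 45/180 = 0.25, a_32 = 9/180 = 0.05
  a_13 = 20/200 = 0.10, a_23 = 60/200 = 0.30, a_33 = 30/200 = 0.15
I − A =
  [   0.90    -0.20    -0.10]
  [  -0.35     0.75    -0.30]
  [  -0.10    -0.05     0.85]
Cofactors of I−A, C_ij = (−1)^(i+j)·(minor ij) (rows/columns in the sector order above):
  C_11 = (0.75)(0.85) − (-0.30)(-0.05) = 0.6225
  C_12 = −[(-0.35)(0.85) − (-0.30)(-0.10)] = 0.3275
  C_13 = (-0.35)(-0.05) − (0.75)(-0.10) = 0.0925
  C_21 = −[(-0.20)(0.85) − (-0.10)(-0.05)] = 0.1750
  C_22 = (0.90)(0.85) − (-0.10)(-0.10) = 0.7550
  C_23 = −[(0.90)(-0.05) − (-0.20)(-0.10)] = 0.0650
  C_31 = (-0.20)(-0.30) − (-0.10)(0.75) = 0.1350
  C_32 = −[(0.90)(-0.30) − (-0.10)(-0.35)] = 0.3050
  C_33 = (0.90)(0.75) − (-0.20)(-0.35) = 0.6050
det(I−A) = Σ_j (I−A)_1j·C_1j = (0.90)(0.6225) + (-0.20)(0.3275) + (-0.10)(0.0925) = 0.4855
adj(I−A) = Cᵀ =
  [ 0.6225   0.1750   0.1350]
  [ 0.3275   0.7550   0.3050]
  [ 0.0925   0.0650   0.6050]
(I − A)⁻¹ = adj(I−A) / det(I−A) ≈
  [   1.2822     0.3605     0.2781]
  [   0.6746     1.5551     0.6282]
  [   0.1905     0.1339     1.2461]
x = (I − A)⁻¹ d = adj(I−A)·d / det(I−A), with det(I−A) = 0.4855:
  x_1 = (0.6225·580 + 0.1750·500 + 0.1350·400) / 0.4855 = 502.55 / 0.4855 ≈ 1035.12
  x_2 = (0.3275·580 + 0.7550·500 + 0.3050·400) / 0.4855 = 689.45 / 0.4855 ≈ 1420.08
  x_3 = (0.0925·580 + 0.0650·500 + 0.6050·400) / 0.4855 = 328.15 / 0.4855 ≈ 675.90

x_1 = 1035.12, x_2 = 1420.08, x_3 = 675.90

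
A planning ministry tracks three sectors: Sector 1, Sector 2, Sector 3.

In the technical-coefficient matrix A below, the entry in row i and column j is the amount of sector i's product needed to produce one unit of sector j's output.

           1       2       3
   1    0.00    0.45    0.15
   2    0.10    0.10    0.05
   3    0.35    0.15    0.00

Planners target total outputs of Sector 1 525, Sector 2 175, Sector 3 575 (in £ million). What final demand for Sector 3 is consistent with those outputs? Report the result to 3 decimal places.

d_3 = 365.000

I − A =
  [   1.00    -0.45    -0.15]
  [  -0.10     0.90    -0.05]
  [  -0.35    -0.15     1.00]
d = (I − A) x:
  d_1 = (+1.00)·525 + (-0.45)·175 + (-0.15)·575 = 360.000
  d_2 = (-0.10)·525 + (+0.90)·175 + (-0.05)·575 = 76.250
  d_3 = (-0.35)·525 + (-0.15)·175 + (+1.00)·575 = 365.000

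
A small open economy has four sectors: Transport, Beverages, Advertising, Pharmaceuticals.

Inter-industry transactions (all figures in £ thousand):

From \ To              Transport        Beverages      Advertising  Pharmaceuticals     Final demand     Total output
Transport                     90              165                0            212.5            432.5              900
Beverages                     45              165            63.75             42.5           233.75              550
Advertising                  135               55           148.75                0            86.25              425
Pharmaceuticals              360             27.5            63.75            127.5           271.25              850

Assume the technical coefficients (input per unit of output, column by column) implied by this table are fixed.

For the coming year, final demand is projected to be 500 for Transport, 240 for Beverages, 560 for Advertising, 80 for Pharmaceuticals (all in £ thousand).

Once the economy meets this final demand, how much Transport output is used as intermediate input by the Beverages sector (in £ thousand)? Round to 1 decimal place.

z_12 = 221.0

Technical coefficients a_ij = z_ij / X_j:
  a_11 = 90/900 = 0.10, a_21 = 45/900 = 0.05, a_31 = 135/900 = 0.15, a_41 = 360/900 = 0.40
  a_12 = 165/550 = 0.30, a_22 = 165/550 = 0.30, a_32 = 55/550 = 0.10, a_42 = 27.5/550 = 0.05
  a_13 = 0/425 = 0.00, a_23 = 63.75/425 = 0.15, a_33 = 148.75/425 = 0.35, a_43 = 63.75/425 = 0.15
  a_14 = 212.5/850 = 0.25, a_24 = 42.5/850 = 0.05, a_34 = 0/850 = 0.00, a_44 = 127.5/850 = 0.15
I − A =
  [   0.90    -0.30     0.00    -0.25]
  [  -0.05     0.70    -0.15    -0.05]
  [  -0.15    -0.10     0.65     0.00]
  [  -0.40    -0.05    -0.15     0.85]
Compute the cofactors C_ij = (−1)^(i+j)·(3×3 minor ij) of I−A; the adjugate is their transpose:
adj(I−A) = Cᵀ =
  [ 0.371625   0.177625   0.068625   0.119750]
  [ 0.060875   0.426625   0.108375   0.043000]
  [ 0.095125   0.106625   0.443875   0.034250]
  [ 0.195250   0.127500   0.117000   0.379500]
det(I−A) = Σ_j (I−A)_1j·C_1j = (0.90)(0.371625) + (-0.30)(0.060875) + (0.00)(0.095125) + (-0.25)(0.195250) = 0.2673875
(I − A)⁻¹ = adj(I−A) / det(I−A) ≈
  [   1.3898     0.6643     0.2566     0.4479]
  [   0.2277     1.5955     0.4053     0.1608]
  [   0.3558     0.3988     1.6600     0.1281]
  [   0.7302     0.4768     0.4376     1.4193]
First solve x = (I − A)⁻¹ d = adj(I−A)·d / det(I−A); in particular x_2 = (0.060875·500 + 0.426625·240 + 0.108375·560 + 0.043000·80) / 0.2673875 = 196.9575 / 0.2673875 ≈ 736.600.
Intermediate flow from 1 to 2: z_12 = a_12 · x_2 = 0.30 × 196.9575 / 0.2673875 = 59.08725 / 0.2673875 ≈ 221.0.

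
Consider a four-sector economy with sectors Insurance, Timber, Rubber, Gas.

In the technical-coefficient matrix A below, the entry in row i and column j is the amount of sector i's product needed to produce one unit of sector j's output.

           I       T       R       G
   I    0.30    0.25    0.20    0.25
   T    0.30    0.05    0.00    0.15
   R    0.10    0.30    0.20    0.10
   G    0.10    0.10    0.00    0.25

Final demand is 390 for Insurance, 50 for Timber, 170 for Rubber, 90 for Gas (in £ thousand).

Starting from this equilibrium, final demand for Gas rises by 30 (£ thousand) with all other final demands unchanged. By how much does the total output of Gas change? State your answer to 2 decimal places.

I − A =
  [   0.70    -0.25    -0.20    -0.25]
  [  -0.30     0.95     0.00    -0.15]
  [  -0.10    -0.30     0.80    -0.10]
  [  -0.10    -0.10     0.00     0.75]
Compute the cofactors C_ij = (−1)^(i+j)·(3×3 minor ij) of I−A; the adjugate is their transpose:
adj(I−A) = Cᵀ =
  [ 0.55800   0.21700   0.13950   0.24800]
  [ 0.19200   0.38300   0.04800   0.14700]
  [ 0.15425   0.18075   0.39700   0.14050]
  [ 0.10000   0.08000   0.02500   0.43500]
det(I−A) = Σ_j (I−A)_1j·C_1j = (0.70)(0.55800) + (-0.25)(0.19200) + (-0.20)(0.15425) + (-0.25)(0.10000) = 0.28675
(I − A)⁻¹ = adj(I−A) / det(I−A) ≈
  [   1.9459     0.7568     0.4865     0.8649]
  [   0.6696     1.3357     0.1674     0.5126]
  [   0.5379     0.6303     1.3845     0.4900]
  [   0.3487     0.2790     0.0872     1.5170]
Δx = (I − A)⁻¹ Δd with Δd having +30 in the Gas component and 0 elsewhere.
So Δx_G = L_GG · (+30), where L_GG = adj(I−A)_GG / det(I−A) = 0.43500 / 0.28675.
Δx_G = 0.43500 × (+30) / 0.28675 = 13.05 / 0.28675 ≈ 45.51.

Δx_G = 45.51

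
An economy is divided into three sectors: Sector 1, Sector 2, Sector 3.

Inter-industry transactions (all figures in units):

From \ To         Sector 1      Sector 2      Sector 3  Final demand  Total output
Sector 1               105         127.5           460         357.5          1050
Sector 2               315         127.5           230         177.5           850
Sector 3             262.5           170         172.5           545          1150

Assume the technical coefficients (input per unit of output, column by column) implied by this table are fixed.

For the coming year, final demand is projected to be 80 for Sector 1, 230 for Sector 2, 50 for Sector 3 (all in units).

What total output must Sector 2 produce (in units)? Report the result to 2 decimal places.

x_2 = 418.61

Technical coefficients a_ij = z_ij / X_j:
  a_11 = 105/1050 = 0.10, a_21 = 315/1050 = 0.30, a_31 = 262.5/1050 = 0.25
  a_12 = 127.5/850 = 0.15, a_22 = 127.5/850 = 0.15, a_32 = 170/850 = 0.20
  a_13 = 460/1150 = 0.40, a_23 = 230/1150 = 0.20, a_33 = 172.5/1150 = 0.15
I − A =
  [   0.90    -0.15    -0.40]
  [  -0.30     0.85    -0.20]
  [  -0.25    -0.20     0.85]
Cofactors of I−A, C_ij = (−1)^(i+j)·(minor ij) (rows/columns in the sector order above):
  C_11 = (0.85)(0.85) − (-0.20)(-0.20) = 0.6825
  C_12 = −[(-0.30)(0.85) − (-0.20)(-0.25)] = 0.3050
  C_13 = (-0.30)(-0.20) − (0.85)(-0.25) = 0.2725
  C_21 = −[(-0.15)(0.85) − (-0.40)(-0.20)] = 0.2075
  C_22 = (0.90)(0.85) − (-0.40)(-0.25) = 0.6650
  C_23 = −[(0.90)(-0.20) − (-0.15)(-0.25)] = 0.2175
  C_31 = (-0.15)(-0.20) − (-0.40)(0.85) = 0.3700
  C_32 = −[(0.90)(-0.20) − (-0.40)(-0.30)] = 0.3000
  C_33 = (0.90)(0.85) − (-0.15)(-0.30) = 0.7200
det(I−A) = Σ_j (I−A)_1j·C_1j = (0.90)(0.6825) + (-0.15)(0.3050) + (-0.40)(0.2725) = 0.4595
adj(I−A) = Cᵀ =
  [ 0.6825   0.2075   0.3700]
  [ 0.3050   0.6650   0.3000]
  [ 0.2725   0.2175   0.7200]
(I − A)⁻¹ = adj(I−A) / det(I−A) ≈
  [   1.4853     0.4516     0.8052]
  [   0.6638     1.4472     0.6529]
  [   0.5930     0.4733     1.5669]
x = (I − A)⁻¹ d = adj(I−A)·d / det(I−A), with det(I−A) = 0.4595:
  x_1 = (0.6825·80 + 0.2075·230 + 0.3700·50) / 0.4595 = 120.825 / 0.4595 ≈ 262.95
  x_2 = (0.3050·80 + 0.6650·230 + 0.3000·50) / 0.4595 = 192.35 / 0.4595 ≈ 418.61
  x_3 = (0.2725·80 + 0.2175·230 + 0.7200·50) / 0.4595 = 107.825 / 0.4595 ≈ 234.66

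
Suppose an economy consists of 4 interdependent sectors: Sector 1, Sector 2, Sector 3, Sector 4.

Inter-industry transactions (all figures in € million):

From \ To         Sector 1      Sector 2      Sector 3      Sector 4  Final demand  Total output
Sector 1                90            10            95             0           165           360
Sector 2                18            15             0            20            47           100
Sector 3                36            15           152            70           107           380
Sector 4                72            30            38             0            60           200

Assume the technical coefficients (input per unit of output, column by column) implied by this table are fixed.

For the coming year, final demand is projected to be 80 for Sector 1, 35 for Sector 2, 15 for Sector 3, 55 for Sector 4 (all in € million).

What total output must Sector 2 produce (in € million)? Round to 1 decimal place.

x_2 = 64.9

Technical coefficients a_ij = z_ij / X_j:
  a_11 = 90/360 = 0.25, a_21 = 18/360 = 0.05, a_31 = 36/360 = 0.10, a_41 = 72/360 = 0.20
  a_12 = 10/100 = 0.10, a_22 = 15/100 = 0.15, a_32 = 15/100 = 0.15, a_42 = 30/100 = 0.30
  a_13 = 95/380 = 0.25, a_23 = 0/380 = 0.00, a_33 = 152/380 = 0.40, a_43 = 38/380 = 0.10
  a_14 = 0/200 = 0.00, a_24 = 20/200 = 0.10, a_34 = 70/200 = 0.35, a_44 = 0/200 = 0.00
I − A =
  [   0.75    -0.10    -0.25     0.00]
  [  -0.05     0.85     0.00    -0.10]
  [  -0.10    -0.15     0.60    -0.35]
  [  -0.20    -0.30    -0.10     1.00]
Compute the cofactors C_ij = (−1)^(i+j)·(3×3 minor ij) of I−A; the adjugate is their transpose:
adj(I−A) = Cᵀ =
  [ 0.460750   0.120250   0.206000   0.084125]
  [ 0.041250   0.381250   0.025000   0.046875]
  [ 0.157250   0.208250   0.608000   0.233625]
  [ 0.120250   0.159250   0.109500   0.356375]
det(I−A) = Σ_j (I−A)_1j·C_1j = (0.75)(0.460750) + (-0.10)(0.041250) + (-0.25)(0.157250) + (0.00)(0.120250) = 0.302125
(I − A)⁻¹ = adj(I−A) / det(I−A) ≈
  [   1.5250     0.3980     0.6818     0.2784]
  [   0.1365     1.2619     0.0827     0.1552]
  [   0.5205     0.6893     2.0124     0.7733]
  [   0.3980     0.5271     0.3624     1.1796]
x = (I − A)⁻¹ d = adj(I−A)·d / det(I−A), with det(I−A) = 0.302125:
  x_1 = (0.460750·80 + 0.120250·35 + 0.206000·15 + 0.084125·55) / 0.302125 = 48.785625 / 0.302125 ≈ 161.5
  x_2 = (0.041250·80 + 0.381250·35 + 0.025000·15 + 0.046875·55) / 0.302125 = 19.596875 / 0.302125 ≈ 64.9
  x_3 = (0.157250·80 + 0.208250·35 + 0.608000·15 + 0.233625·55) / 0.302125 = 41.838125 / 0.302125 ≈ 138.5
  x_4 = (0.120250·80 + 0.159250·35 + 0.109500·15 + 0.356375·55) / 0.302125 = 36.436875 / 0.302125 ≈ 120.6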